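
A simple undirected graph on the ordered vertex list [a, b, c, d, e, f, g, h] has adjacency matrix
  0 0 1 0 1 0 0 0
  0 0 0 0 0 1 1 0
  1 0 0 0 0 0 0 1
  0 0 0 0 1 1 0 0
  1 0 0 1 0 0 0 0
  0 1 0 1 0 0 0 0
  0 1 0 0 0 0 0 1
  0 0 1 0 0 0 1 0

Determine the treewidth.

A width-2 tree decomposition is:
Bags: B1 = {a, d, e}  B2 = {a, c, d}  B3 = {c, d, h}  B4 = {d, g, h}  B5 = {b, d, g}  B6 = {b, d, f}
Tree: B1–B2, B2–B3, B3–B4, B4–B5, B5–B6
The largest bag has 3 vertices, giving width 2; this decomposition certifies tw(G) ≤ 2. Since d–e–a–c–h–g–b–f–d is a cycle in G, G is not acyclic. Forests are exactly the graphs of treewidth ≤ 1, so tw(G) ≥ 2. The upper and lower bounds meet at 2, so that is the treewidth.

2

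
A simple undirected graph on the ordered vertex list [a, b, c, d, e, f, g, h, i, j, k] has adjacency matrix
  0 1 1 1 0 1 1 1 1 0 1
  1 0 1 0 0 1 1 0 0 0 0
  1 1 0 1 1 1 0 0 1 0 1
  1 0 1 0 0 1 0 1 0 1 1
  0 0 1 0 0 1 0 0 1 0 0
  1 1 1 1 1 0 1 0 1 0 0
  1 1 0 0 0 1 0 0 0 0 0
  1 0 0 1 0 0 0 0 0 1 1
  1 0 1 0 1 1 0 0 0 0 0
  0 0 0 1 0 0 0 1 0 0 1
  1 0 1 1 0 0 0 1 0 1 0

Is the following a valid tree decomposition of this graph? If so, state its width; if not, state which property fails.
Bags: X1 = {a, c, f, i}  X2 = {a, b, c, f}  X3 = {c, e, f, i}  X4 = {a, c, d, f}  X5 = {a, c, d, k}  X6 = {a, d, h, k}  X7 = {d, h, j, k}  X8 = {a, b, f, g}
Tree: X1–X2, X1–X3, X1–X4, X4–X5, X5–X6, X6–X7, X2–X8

Vertex coverage: the bags together contain {a, b, c, d, e, f, g, h, i, j, k}, the full vertex set. Edge coverage: each edge of G has both endpoints in at least one bag. Running intersection: for every vertex, the bags containing it form a connected subtree. All three properties hold, so this is a valid tree decomposition of width max|bag| − 1 = 3, and hence tw(G) ≤ 3.

Yes; width 3.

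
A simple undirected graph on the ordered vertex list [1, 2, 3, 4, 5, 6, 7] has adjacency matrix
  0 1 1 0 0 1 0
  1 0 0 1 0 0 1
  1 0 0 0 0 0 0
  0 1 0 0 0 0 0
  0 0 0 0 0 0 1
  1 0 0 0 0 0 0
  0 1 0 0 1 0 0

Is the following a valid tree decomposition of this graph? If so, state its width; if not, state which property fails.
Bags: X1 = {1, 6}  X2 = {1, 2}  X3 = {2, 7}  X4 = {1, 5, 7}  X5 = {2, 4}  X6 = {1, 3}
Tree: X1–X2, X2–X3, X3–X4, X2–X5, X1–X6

No — bags containing vertex 1 are not connected in the tree.

A tree decomposition must satisfy three properties: every vertex lies in some bag; for every edge, both endpoints lie together in some bag; and for every vertex, the bags containing it form a connected subtree. Here bags containing vertex 1 are not connected in the tree, so the decomposition is invalid.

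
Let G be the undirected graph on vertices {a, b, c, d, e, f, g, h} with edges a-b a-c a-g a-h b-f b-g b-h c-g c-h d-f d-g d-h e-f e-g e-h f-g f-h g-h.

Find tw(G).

3

A width-3 tree decomposition is:
Bags: B1 = {d, f, g, h}  B2 = {b, f, g, h}  B3 = {a, b, g, h}  B4 = {a, c, g, h}  B5 = {e, f, g, h}
Tree: B1–B2, B2–B3, B3–B4, B1–B5
Each bag holds 4 vertices, so the decomposition has width 3, which upper-bounds the treewidth. On the other hand G contains the 4-clique {a, c, g, h}. A clique must lie in a single bag of any decomposition, so no decomposition can have width below 3. Combining the bounds, tw(G) = 3.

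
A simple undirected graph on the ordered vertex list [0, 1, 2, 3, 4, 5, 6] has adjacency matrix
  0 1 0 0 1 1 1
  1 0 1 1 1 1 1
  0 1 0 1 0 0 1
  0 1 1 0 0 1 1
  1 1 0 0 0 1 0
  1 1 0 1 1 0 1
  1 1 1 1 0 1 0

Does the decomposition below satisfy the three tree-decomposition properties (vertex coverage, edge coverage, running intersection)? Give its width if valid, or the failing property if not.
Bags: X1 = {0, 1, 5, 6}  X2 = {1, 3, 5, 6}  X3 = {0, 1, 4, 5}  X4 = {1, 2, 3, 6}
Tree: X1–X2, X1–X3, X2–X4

Every vertex of G appears in some bag (union = {0, 1, 2, 3, 4, 5, 6}); every edge is covered by a bag; and for each vertex v the set of bags containing v is connected in the bag tree. The decomposition is therefore valid. The largest bag has 4 vertices, so the width is 3.

Yes; width 3.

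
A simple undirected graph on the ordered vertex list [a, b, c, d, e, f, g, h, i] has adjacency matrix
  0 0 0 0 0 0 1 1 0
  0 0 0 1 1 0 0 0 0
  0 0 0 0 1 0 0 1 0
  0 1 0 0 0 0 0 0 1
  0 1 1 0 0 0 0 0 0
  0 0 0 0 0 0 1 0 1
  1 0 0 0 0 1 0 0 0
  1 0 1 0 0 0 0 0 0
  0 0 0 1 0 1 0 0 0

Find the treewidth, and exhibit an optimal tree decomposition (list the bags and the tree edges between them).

Treewidth 2.
One optimal decomposition is:
Bags: B1 = {a, g, h}  B2 = {c, g, h}  B3 = {c, e, g}  B4 = {b, e, g}  B5 = {b, d, g}  B6 = {d, g, i}  B7 = {f, g, i}
Tree: B1–B2, B2–B3, B3–B4, B4–B5, B5–B6, B6–B7

Every bag has size at most 3, so the width is 3 − 1 = 2 and tw(G) ≤ 2. For the lower bound, G contains the cycle g–a–h–c–e–b–d–i–f–g, so G is not a forest; only forests have treewidth ≤ 1, hence tw(G) ≥ 2. Therefore the treewidth is 2.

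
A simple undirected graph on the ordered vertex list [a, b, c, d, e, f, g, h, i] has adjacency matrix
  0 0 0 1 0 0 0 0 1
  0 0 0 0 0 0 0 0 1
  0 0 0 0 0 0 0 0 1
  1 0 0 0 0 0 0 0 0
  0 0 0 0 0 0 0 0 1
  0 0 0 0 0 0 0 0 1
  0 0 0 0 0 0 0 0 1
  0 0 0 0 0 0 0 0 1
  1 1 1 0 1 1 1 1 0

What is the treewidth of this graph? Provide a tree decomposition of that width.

Every bag has size at most 2, so the width is 2 − 1 = 1 and tw(G) ≤ 1. Since G has at least one edge (e.g. c–i), it is not an edgeless graph, so tw(G) ≥ 1. Combining the bounds, tw(G) = 1.

Treewidth 1.
One such decomposition:
Bags: B1 = {c, i}  B2 = {a, i}  B3 = {a, d}  B4 = {h, i}  B5 = {e, i}  B6 = {f, i}  B7 = {b, i}  B8 = {g, i}
Tree: B1–B2, B2–B3, B1–B4, B2–B5, B2–B6, B2–B7, B5–B8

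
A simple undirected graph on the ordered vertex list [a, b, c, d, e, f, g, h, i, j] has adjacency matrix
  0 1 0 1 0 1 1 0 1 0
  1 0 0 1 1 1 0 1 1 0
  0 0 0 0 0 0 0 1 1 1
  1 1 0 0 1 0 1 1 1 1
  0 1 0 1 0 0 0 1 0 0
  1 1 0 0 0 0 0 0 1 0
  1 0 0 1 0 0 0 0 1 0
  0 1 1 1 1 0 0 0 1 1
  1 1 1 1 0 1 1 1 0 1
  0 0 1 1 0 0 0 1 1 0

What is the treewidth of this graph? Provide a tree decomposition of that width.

Treewidth 3.
Bags: B1 = {b, d, h, i}  B2 = {d, h, i, j}  B3 = {b, d, e, h}  B4 = {a, b, d, i}  B5 = {c, h, i, j}  B6 = {a, b, f, i}  B7 = {a, d, g, i}
Tree: B1–B2, B1–B3, B1–B4, B2–B5, B4–B6, B4–B7

Every bag has size at most 4, so the width is 4 − 1 = 3 and tw(G) ≤ 3. Conversely, {b, d, e, h} is a clique of size 4, and the vertices of any clique must share a bag in every tree decomposition; so some bag has ≥ 4 vertices and tw(G) ≥ 3. Hence tw(G) = 3 exactly.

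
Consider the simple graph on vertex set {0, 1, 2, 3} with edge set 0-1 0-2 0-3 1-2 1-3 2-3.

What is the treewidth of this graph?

A width-3 tree decomposition is:
Bags: B1 = {0, 1, 2, 3}
Tree: (single bag)
A single bag containing all 4 vertices is trivially a valid decomposition of width 3. On the other hand G contains the 4-clique {0, 1, 2, 3}. A clique must lie in a single bag of any decomposition, so no decomposition can have width below 3. Therefore the treewidth is 3.

3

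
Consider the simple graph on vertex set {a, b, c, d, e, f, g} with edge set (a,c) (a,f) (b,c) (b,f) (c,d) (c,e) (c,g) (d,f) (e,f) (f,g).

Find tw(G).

A width-2 tree decomposition is:
Bags: B1 = {c, e, f}  B2 = {b, c, f}  B3 = {c, f, g}  B4 = {a, c, f}  B5 = {c, d, f}
Tree: B1–B2, B2–B3, B3–B4, B4–B5
The largest bag has 3 vertices, giving width 2; this decomposition certifies tw(G) ≤ 2. The edges f–e–c–b–f form a cycle, so G is not a tree and its treewidth is at least 2. Combining the bounds, tw(G) = 2.

2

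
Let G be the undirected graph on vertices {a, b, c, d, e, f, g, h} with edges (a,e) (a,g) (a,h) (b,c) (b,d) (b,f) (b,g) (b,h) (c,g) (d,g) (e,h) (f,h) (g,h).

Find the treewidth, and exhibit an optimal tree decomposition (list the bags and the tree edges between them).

The largest bag has 3 vertices, giving width 2; this decomposition certifies tw(G) ≤ 2. Conversely, {a, g, h} is a clique of size 3, and the vertices of any clique must share a bag in every tree decomposition; so some bag has ≥ 3 vertices and tw(G) ≥ 2. Hence tw(G) = 2 exactly.

Treewidth 2.
Bags: B1 = {a, e, h}  B2 = {a, g, h}  B3 = {b, g, h}  B4 = {b, d, g}  B5 = {b, c, g}  B6 = {b, f, h}
Tree: B1–B2, B2–B3, B3–B4, B4–B5, B3–B6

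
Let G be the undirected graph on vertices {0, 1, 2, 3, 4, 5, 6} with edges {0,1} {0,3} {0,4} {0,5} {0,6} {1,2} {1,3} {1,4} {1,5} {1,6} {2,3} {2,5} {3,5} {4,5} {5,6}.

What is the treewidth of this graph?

3

A width-3 tree decomposition is:
Bags: B1 = {0, 1, 3, 5}  B2 = {0, 1, 5, 6}  B3 = {0, 1, 4, 5}  B4 = {1, 2, 3, 5}
Tree: B1–B2, B1–B3, B1–B4
Every bag has size at most 4, so the width is 4 − 1 = 3 and tw(G) ≤ 3. For the lower bound, the 4 vertices {0, 1, 3, 5} are pairwise adjacent, and any tree decomposition puts a clique entirely inside one bag — forcing width ≥ 3. Hence tw(G) = 3 exactly.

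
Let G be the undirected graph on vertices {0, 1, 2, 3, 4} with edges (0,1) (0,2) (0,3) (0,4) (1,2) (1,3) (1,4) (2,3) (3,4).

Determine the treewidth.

3

A width-3 tree decomposition is:
Bags: B1 = {0, 1, 2, 3}  B2 = {0, 1, 3, 4}
Tree: B1–B2
Each bag holds 4 vertices, so the decomposition has width 3, which upper-bounds the treewidth. For the lower bound, the 4 vertices {0, 1, 2, 3} are pairwise adjacent, and any tree decomposition puts a clique entirely inside one bag — forcing width ≥ 3. Hence tw(G) = 3 exactly.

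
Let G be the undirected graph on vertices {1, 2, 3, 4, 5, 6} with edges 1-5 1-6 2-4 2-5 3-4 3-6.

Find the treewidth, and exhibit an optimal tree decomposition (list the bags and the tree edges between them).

The largest bag has 3 vertices, giving width 2; this decomposition certifies tw(G) ≤ 2. For the lower bound, G contains the cycle 3–4–2–5–1–6–3, so G is not a forest; only forests have treewidth ≤ 1, hence tw(G) ≥ 2. Hence tw(G) = 2 exactly.

Treewidth 2.
Bags: B1 = {2, 3, 4}  B2 = {2, 3, 5}  B3 = {1, 3, 5}  B4 = {1, 3, 6}
Tree: B1–B2, B2–B3, B3–B4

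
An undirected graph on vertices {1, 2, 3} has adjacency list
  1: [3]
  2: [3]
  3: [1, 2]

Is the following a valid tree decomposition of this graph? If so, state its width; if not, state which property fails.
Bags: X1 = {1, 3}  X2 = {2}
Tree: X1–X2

A tree decomposition must satisfy three properties: every vertex lies in some bag; for every edge, both endpoints lie together in some bag; and for every vertex, the bags containing it form a connected subtree. Here edge (3,2) lies in no bag, so the decomposition is invalid.

No — edge (3,2) lies in no bag.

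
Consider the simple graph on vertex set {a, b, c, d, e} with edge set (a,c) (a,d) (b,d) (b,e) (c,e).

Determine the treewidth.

A width-2 tree decomposition is:
Bags: B1 = {b, c, e}  B2 = {a, b, c}  B3 = {a, b, d}
Tree: B1–B2, B2–B3
The largest bag has 3 vertices, giving width 2; this decomposition certifies tw(G) ≤ 2. For the lower bound, G contains the cycle b–e–c–a–d–b, so G is not a forest; only forests have treewidth ≤ 1, hence tw(G) ≥ 2. The upper and lower bounds meet at 2, so that is the treewidth.

2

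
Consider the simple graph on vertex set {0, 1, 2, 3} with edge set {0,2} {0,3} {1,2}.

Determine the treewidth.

1

A width-1 tree decomposition is:
Bags: B1 = {0, 3}  B2 = {0, 2}  B3 = {1, 2}
Tree: B1–B2, B2–B3
The largest bag has 2 vertices, giving width 1; this decomposition certifies tw(G) ≤ 1. Any graph with an edge has treewidth ≥ 1, and G has the edge 3–0. The upper and lower bounds meet at 1, so that is the treewidth.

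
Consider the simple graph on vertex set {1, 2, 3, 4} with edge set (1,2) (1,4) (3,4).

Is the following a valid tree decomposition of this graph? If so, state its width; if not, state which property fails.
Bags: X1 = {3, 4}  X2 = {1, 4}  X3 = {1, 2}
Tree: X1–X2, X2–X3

Every vertex of G appears in some bag (union = {1, 2, 3, 4}); every edge is covered by a bag; and for each vertex v the set of bags containing v is connected in the bag tree. The decomposition is therefore valid. The largest bag has 2 vertices, so the width is 1.

Yes; width 1.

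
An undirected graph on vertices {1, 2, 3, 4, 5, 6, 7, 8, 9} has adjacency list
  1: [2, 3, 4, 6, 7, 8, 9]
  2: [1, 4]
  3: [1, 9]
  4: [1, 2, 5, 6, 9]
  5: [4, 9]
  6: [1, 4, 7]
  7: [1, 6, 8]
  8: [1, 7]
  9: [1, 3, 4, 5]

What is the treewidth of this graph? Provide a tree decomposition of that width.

Every bag has size at most 3, so the width is 3 − 1 = 2 and tw(G) ≤ 2. For the lower bound, the 3 vertices {1, 7, 8} are pairwise adjacent, and any tree decomposition puts a clique entirely inside one bag — forcing width ≥ 2. Hence tw(G) = 2 exactly.

Treewidth 2.
One optimal decomposition is:
Bags: B1 = {1, 4, 6}  B2 = {1, 4, 9}  B3 = {1, 3, 9}  B4 = {1, 2, 4}  B5 = {1, 6, 7}  B6 = {1, 7, 8}  B7 = {4, 5, 9}
Tree: B1–B2, B2–B3, B2–B4, B1–B5, B5–B6, B2–B7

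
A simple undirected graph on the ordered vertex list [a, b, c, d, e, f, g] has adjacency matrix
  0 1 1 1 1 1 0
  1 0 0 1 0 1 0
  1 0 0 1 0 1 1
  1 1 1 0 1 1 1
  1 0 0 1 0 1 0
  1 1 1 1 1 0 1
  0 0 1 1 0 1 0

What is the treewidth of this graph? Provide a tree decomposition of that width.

Treewidth 3.
Bags: B1 = {c, d, f, g}  B2 = {a, c, d, f}  B3 = {a, d, e, f}  B4 = {a, b, d, f}
Tree: B1–B2, B2–B3, B3–B4

Every bag has size at most 4, so the width is 4 − 1 = 3 and tw(G) ≤ 3. Conversely, {c, d, f, g} is a clique of size 4, and the vertices of any clique must share a bag in every tree decomposition; so some bag has ≥ 4 vertices and tw(G) ≥ 3. The upper and lower bounds meet at 3, so that is the treewidth.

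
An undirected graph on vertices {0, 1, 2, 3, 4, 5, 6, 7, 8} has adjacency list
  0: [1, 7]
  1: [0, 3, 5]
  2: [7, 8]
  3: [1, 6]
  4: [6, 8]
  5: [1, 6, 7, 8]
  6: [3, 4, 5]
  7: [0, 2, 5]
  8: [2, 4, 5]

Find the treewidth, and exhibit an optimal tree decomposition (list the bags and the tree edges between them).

Each bag holds 4 vertices, so the decomposition has width 3, which upper-bounds the treewidth. For the lower bound: the 4 vertex sets {0,2,7}, {1}, {5}, {3,4,6,8} are disjoint, each induces a connected subgraph, and every pair is joined by at least one edge of G. Contracting each set to a single vertex therefore yields K_{4} as a minor, and since treewidth is minor-monotone, tw(G) ≥ tw(K_{4}) = 3. Combining the bounds, tw(G) = 3.

Treewidth 3.
One such decomposition:
Bags: B1 = {0, 1, 2, 7}  B2 = {1, 2, 5, 7}  B3 = {1, 2, 5, 8}  B4 = {1, 3, 5, 8}  B5 = {3, 5, 6, 8}  B6 = {3, 4, 6, 8}
Tree: B1–B2, B2–B3, B3–B4, B4–B5, B5–B6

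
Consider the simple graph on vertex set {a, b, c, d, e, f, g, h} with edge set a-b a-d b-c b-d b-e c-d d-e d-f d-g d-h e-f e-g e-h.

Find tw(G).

2

A width-2 tree decomposition is:
Bags: B1 = {b, d, e}  B2 = {d, e, h}  B3 = {b, c, d}  B4 = {d, e, f}  B5 = {d, e, g}  B6 = {a, b, d}
Tree: B1–B2, B1–B3, B1–B4, B2–B5, B3–B6
Every bag has size at most 3, so the width is 3 − 1 = 2 and tw(G) ≤ 2. On the other hand G contains the 3-clique {d, e, g}. A clique must lie in a single bag of any decomposition, so no decomposition can have width below 2. The upper and lower bounds meet at 2, so that is the treewidth.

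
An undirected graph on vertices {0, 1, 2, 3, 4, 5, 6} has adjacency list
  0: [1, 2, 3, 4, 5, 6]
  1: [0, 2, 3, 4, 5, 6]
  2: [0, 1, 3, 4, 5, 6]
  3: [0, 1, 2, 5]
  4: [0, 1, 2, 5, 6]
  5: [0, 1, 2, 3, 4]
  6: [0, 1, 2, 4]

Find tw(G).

4

A width-4 tree decomposition is:
Bags: B1 = {0, 1, 2, 3, 5}  B2 = {0, 1, 2, 4, 5}  B3 = {0, 1, 2, 4, 6}
Tree: B1–B2, B2–B3
The largest bag has 5 vertices, giving width 4; this decomposition certifies tw(G) ≤ 4. For the lower bound, the 5 vertices {0, 1, 2, 3, 5} are pairwise adjacent, and any tree decomposition puts a clique entirely inside one bag — forcing width ≥ 4. Therefore the treewidth is 4.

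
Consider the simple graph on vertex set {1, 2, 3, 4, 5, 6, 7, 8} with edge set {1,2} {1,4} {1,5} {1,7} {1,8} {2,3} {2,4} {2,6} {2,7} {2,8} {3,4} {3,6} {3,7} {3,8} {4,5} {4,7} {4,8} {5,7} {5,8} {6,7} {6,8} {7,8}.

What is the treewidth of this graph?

A width-4 tree decomposition is:
Bags: B1 = {1, 2, 4, 7, 8}  B2 = {2, 3, 4, 7, 8}  B3 = {1, 4, 5, 7, 8}  B4 = {2, 3, 6, 7, 8}
Tree: B1–B2, B1–B3, B2–B4
Every bag has size at most 5, so the width is 5 − 1 = 4 and tw(G) ≤ 4. For the lower bound, the 5 vertices {1, 2, 4, 7, 8} are pairwise adjacent, and any tree decomposition puts a clique entirely inside one bag — forcing width ≥ 4. The upper and lower bounds meet at 4, so that is the treewidth.

4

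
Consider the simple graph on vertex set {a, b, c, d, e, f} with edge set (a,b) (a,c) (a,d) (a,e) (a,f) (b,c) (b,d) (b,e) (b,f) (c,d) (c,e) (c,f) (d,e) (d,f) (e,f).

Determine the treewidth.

A width-5 tree decomposition is:
Bags: B1 = {a, b, c, d, e, f}
Tree: (single bag)
With just one bag of size 6, the width is 6 − 1 = 5, so tw(G) ≤ 5. For the lower bound, the 6 vertices {a, b, c, d, e, f} are pairwise adjacent, and any tree decomposition puts a clique entirely inside one bag — forcing width ≥ 5. Therefore the treewidth is 5.

5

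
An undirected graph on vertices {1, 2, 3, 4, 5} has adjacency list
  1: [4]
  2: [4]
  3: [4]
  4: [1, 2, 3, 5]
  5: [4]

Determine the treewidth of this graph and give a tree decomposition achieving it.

Treewidth 1.
One optimal decomposition is:
Bags: B1 = {1, 4}  B2 = {3, 4}  B3 = {4, 5}  B4 = {2, 4}
Tree: B1–B2, B2–B3, B1–B4

Each bag holds 2 vertices, so the decomposition has width 1, which upper-bounds the treewidth. G has an edge, so its treewidth is at least 1. Combining the bounds, tw(G) = 1.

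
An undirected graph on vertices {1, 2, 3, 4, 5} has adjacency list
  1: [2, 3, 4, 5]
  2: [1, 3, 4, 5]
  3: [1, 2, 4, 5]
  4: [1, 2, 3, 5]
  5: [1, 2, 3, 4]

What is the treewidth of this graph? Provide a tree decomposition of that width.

With just one bag of size 5, the width is 5 − 1 = 4, so tw(G) ≤ 4. On the other hand G contains the 5-clique {1, 2, 3, 4, 5}. A clique must lie in a single bag of any decomposition, so no decomposition can have width below 4. The upper and lower bounds meet at 4, so that is the treewidth.

Treewidth 4.
One such decomposition:
Bags: B1 = {1, 2, 3, 4, 5}
Tree: (single bag)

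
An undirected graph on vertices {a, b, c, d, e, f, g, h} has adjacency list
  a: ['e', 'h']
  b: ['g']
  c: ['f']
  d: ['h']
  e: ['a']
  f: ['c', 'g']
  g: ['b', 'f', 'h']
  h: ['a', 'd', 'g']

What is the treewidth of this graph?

1

A width-1 tree decomposition is:
Bags: B1 = {b, g}  B2 = {f, g}  B3 = {c, f}  B4 = {g, h}  B5 = {a, h}  B6 = {a, e}  B7 = {d, h}
Tree: B1–B2, B2–B3, B1–B4, B4–B5, B5–B6, B5–B7
Each bag holds 2 vertices, so the decomposition has width 1, which upper-bounds the treewidth. G has an edge, so its treewidth is at least 1. Hence tw(G) = 1 exactly.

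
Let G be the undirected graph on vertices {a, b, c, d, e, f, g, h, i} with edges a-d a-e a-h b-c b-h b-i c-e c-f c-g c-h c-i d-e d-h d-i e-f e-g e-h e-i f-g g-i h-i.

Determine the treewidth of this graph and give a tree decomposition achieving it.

The largest bag has 4 vertices, giving width 3; this decomposition certifies tw(G) ≤ 3. Conversely, {c, e, f, g} is a clique of size 4, and the vertices of any clique must share a bag in every tree decomposition; so some bag has ≥ 4 vertices and tw(G) ≥ 3. Therefore the treewidth is 3.

Treewidth 3.
One optimal decomposition is:
Bags: B1 = {c, e, g, i}  B2 = {c, e, h, i}  B3 = {d, e, h, i}  B4 = {b, c, h, i}  B5 = {c, e, f, g}  B6 = {a, d, e, h}
Tree: B1–B2, B2–B3, B2–B4, B1–B5, B3–B6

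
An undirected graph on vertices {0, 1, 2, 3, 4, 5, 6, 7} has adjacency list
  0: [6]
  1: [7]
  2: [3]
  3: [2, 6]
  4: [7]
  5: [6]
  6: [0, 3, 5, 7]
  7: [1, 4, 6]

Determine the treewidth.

1

A width-1 tree decomposition is:
Bags: B1 = {6, 7}  B2 = {1, 7}  B3 = {3, 6}  B4 = {2, 3}  B5 = {5, 6}  B6 = {0, 6}  B7 = {4, 7}
Tree: B1–B2, B1–B3, B3–B4, B1–B5, B1–B6, B2–B7
The largest bag has 2 vertices, giving width 1; this decomposition certifies tw(G) ≤ 1. G has an edge, so its treewidth is at least 1. Hence tw(G) = 1 exactly.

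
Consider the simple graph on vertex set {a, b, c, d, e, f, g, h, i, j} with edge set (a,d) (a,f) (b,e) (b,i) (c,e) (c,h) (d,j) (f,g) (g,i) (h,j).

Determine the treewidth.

A width-2 tree decomposition is:
Bags: B1 = {a, f, g}  B2 = {a, d, g}  B3 = {d, g, j}  B4 = {g, h, j}  B5 = {c, g, h}  B6 = {c, e, g}  B7 = {b, e, g}  B8 = {b, g, i}
Tree: B1–B2, B2–B3, B3–B4, B4–B5, B5–B6, B6–B7, B7–B8
The largest bag has 3 vertices, giving width 2; this decomposition certifies tw(G) ≤ 2. The edges g–f–a–d–j–h–c–e–b–i–g form a cycle, so G is not a tree and its treewidth is at least 2. Therefore the treewidth is 2.

2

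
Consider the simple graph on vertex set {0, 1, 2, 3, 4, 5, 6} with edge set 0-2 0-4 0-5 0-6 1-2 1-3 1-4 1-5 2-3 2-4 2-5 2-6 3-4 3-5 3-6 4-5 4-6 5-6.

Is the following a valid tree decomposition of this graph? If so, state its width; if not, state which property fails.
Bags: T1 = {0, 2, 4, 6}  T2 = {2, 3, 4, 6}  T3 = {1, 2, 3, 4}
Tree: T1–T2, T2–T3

A tree decomposition must satisfy three properties: every vertex lies in some bag; for every edge, both endpoints lie together in some bag; and for every vertex, the bags containing it form a connected subtree. Here vertex 5 appears in no bag, so the decomposition is invalid.

No — vertex 5 appears in no bag.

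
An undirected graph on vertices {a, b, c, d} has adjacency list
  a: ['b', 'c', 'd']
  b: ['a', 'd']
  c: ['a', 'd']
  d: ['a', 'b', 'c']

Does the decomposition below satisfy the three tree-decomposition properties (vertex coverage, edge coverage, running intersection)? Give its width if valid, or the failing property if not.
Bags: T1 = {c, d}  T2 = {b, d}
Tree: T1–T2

A tree decomposition must satisfy three properties: every vertex lies in some bag; for every edge, both endpoints lie together in some bag; and for every vertex, the bags containing it form a connected subtree. Here vertex a appears in no bag, so the decomposition is invalid.

No — vertex a appears in no bag.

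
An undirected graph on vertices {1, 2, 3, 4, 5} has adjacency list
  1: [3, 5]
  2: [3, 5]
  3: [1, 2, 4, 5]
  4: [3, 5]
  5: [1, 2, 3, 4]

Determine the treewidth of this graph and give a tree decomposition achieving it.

Every bag has size at most 3, so the width is 3 − 1 = 2 and tw(G) ≤ 2. Conversely, {1, 3, 5} is a clique of size 3, and the vertices of any clique must share a bag in every tree decomposition; so some bag has ≥ 3 vertices and tw(G) ≥ 2. Hence tw(G) = 2 exactly.

Treewidth 2.
One optimal decomposition is:
Bags: B1 = {1, 3, 5}  B2 = {2, 3, 5}  B3 = {3, 4, 5}
Tree: B1–B2, B2–B3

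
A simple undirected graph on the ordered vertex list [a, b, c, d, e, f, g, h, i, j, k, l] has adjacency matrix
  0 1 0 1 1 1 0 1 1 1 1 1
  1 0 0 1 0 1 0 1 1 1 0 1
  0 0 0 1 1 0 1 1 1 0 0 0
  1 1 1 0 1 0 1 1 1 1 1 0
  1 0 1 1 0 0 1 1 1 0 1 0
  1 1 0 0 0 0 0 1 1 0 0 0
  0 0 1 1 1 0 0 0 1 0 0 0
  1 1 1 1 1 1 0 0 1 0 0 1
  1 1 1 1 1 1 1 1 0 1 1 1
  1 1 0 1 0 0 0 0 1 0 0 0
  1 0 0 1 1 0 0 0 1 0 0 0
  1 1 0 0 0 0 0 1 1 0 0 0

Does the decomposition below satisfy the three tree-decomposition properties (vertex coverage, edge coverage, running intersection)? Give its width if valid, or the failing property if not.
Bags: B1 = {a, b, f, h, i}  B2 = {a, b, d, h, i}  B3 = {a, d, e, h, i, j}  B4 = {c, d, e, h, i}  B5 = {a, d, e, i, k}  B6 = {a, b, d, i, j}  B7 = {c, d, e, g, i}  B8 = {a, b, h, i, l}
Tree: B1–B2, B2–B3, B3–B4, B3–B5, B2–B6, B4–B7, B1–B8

No — bags containing vertex j are not connected in the tree.

A tree decomposition must satisfy three properties: every vertex lies in some bag; for every edge, both endpoints lie together in some bag; and for every vertex, the bags containing it form a connected subtree. Here bags containing vertex j are not connected in the tree, so the decomposition is invalid.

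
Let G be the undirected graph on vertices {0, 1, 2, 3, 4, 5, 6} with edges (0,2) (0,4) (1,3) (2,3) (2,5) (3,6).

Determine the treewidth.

1

A width-1 tree decomposition is:
Bags: B1 = {2, 3}  B2 = {3, 6}  B3 = {0, 2}  B4 = {1, 3}  B5 = {0, 4}  B6 = {2, 5}
Tree: B1–B2, B1–B3, B2–B4, B3–B5, B3–B6
Every bag has size at most 2, so the width is 2 − 1 = 1 and tw(G) ≤ 1. G has an edge, so its treewidth is at least 1. Hence tw(G) = 1 exactly.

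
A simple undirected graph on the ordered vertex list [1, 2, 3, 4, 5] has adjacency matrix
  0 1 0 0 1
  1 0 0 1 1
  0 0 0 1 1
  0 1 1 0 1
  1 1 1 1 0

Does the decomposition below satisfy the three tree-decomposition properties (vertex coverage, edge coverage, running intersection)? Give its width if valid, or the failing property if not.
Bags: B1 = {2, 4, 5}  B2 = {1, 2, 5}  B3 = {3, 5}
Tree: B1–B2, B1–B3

No — edge (4,3) lies in no bag.

A tree decomposition must satisfy three properties: every vertex lies in some bag; for every edge, both endpoints lie together in some bag; and for every vertex, the bags containing it form a connected subtree. Here edge (4,3) lies in no bag, so the decomposition is invalid.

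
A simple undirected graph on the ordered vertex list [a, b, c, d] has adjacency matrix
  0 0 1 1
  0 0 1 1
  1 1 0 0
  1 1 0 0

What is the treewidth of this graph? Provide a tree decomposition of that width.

Treewidth 2.
One optimal decomposition is:
Bags: B1 = {a, c, d}  B2 = {b, c, d}
Tree: B1–B2

Every bag has size at most 3, so the width is 3 − 1 = 2 and tw(G) ≤ 2. For the lower bound, G contains the cycle c–a–d–b–c, so G is not a forest; only forests have treewidth ≤ 1, hence tw(G) ≥ 2. Combining the bounds, tw(G) = 2.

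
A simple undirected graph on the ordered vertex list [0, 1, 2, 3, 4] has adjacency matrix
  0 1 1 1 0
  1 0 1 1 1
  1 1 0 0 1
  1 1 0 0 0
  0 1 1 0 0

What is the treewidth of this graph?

2

A width-2 tree decomposition is:
Bags: B1 = {1, 2, 4}  B2 = {0, 1, 2}  B3 = {0, 1, 3}
Tree: B1–B2, B2–B3
Each bag holds 3 vertices, so the decomposition has width 2, which upper-bounds the treewidth. Conversely, {0, 1, 2} is a clique of size 3, and the vertices of any clique must share a bag in every tree decomposition; so some bag has ≥ 3 vertices and tw(G) ≥ 2. Combining the bounds, tw(G) = 2.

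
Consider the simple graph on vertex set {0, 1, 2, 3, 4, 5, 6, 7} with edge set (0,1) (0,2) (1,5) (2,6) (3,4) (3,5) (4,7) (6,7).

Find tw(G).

A width-2 tree decomposition is:
Bags: B1 = {3, 4, 7}  B2 = {3, 6, 7}  B3 = {2, 3, 6}  B4 = {0, 2, 3}  B5 = {0, 1, 3}  B6 = {1, 3, 5}
Tree: B1–B2, B2–B3, B3–B4, B4–B5, B5–B6
Every bag has size at most 3, so the width is 3 − 1 = 2 and tw(G) ≤ 2. Since 3–4–7–6–2–0–1–5–3 is a cycle in G, G is not acyclic. Forests are exactly the graphs of treewidth ≤ 1, so tw(G) ≥ 2. Hence tw(G) = 2 exactly.

2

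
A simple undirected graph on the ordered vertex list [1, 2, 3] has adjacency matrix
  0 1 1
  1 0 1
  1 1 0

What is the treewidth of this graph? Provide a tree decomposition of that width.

Treewidth 2.
One optimal decomposition is:
Bags: B1 = {1, 2, 3}
Tree: (single bag)

A single bag containing all 3 vertices is trivially a valid decomposition of width 2. For the lower bound, the 3 vertices {1, 2, 3} are pairwise adjacent, and any tree decomposition puts a clique entirely inside one bag — forcing width ≥ 2. Therefore the treewidth is 2.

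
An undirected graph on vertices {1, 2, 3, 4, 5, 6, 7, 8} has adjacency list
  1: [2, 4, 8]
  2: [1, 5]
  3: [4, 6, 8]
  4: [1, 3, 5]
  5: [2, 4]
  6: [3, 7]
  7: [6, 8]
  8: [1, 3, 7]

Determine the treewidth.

A width-2 tree decomposition is:
Bags: B1 = {2, 4, 5}  B2 = {1, 2, 4}  B3 = {1, 3, 4}  B4 = {1, 3, 8}  B5 = {3, 6, 8}  B6 = {6, 7, 8}
Tree: B1–B2, B2–B3, B3–B4, B4–B5, B5–B6
Each bag holds 3 vertices, so the decomposition has width 2, which upper-bounds the treewidth. For the lower bound, G contains the cycle 5–2–1–4–5, so G is not a forest; only forests have treewidth ≤ 1, hence tw(G) ≥ 2. The upper and lower bounds meet at 2, so that is the treewidth.

2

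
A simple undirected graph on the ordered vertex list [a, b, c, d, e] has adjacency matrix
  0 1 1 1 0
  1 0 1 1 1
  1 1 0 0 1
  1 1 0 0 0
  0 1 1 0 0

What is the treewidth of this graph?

2

A width-2 tree decomposition is:
Bags: B1 = {a, b, d}  B2 = {a, b, c}  B3 = {b, c, e}
Tree: B1–B2, B2–B3
Each bag holds 3 vertices, so the decomposition has width 2, which upper-bounds the treewidth. Conversely, {a, b, d} is a clique of size 3, and the vertices of any clique must share a bag in every tree decomposition; so some bag has ≥ 3 vertices and tw(G) ≥ 2. Hence tw(G) = 2 exactly.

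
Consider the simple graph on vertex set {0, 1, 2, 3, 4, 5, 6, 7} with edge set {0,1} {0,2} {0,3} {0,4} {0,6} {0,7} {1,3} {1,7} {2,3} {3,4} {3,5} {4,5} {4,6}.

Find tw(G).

A width-2 tree decomposition is:
Bags: B1 = {0, 2, 3}  B2 = {0, 1, 3}  B3 = {0, 3, 4}  B4 = {3, 4, 5}  B5 = {0, 4, 6}  B6 = {0, 1, 7}
Tree: B1–B2, B2–B3, B3–B4, B3–B5, B2–B6
The largest bag has 3 vertices, giving width 2; this decomposition certifies tw(G) ≤ 2. On the other hand G contains the 3-clique {0, 1, 3}. A clique must lie in a single bag of any decomposition, so no decomposition can have width below 2. The upper and lower bounds meet at 2, so that is the treewidth.

2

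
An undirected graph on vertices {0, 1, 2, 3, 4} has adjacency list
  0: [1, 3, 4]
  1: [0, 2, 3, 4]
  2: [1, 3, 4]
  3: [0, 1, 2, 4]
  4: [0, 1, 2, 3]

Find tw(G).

3

A width-3 tree decomposition is:
Bags: B1 = {0, 1, 3, 4}  B2 = {1, 2, 3, 4}
Tree: B1–B2
The largest bag has 4 vertices, giving width 3; this decomposition certifies tw(G) ≤ 3. For the lower bound, the 4 vertices {0, 1, 3, 4} are pairwise adjacent, and any tree decomposition puts a clique entirely inside one bag — forcing width ≥ 3. Therefore the treewidth is 3.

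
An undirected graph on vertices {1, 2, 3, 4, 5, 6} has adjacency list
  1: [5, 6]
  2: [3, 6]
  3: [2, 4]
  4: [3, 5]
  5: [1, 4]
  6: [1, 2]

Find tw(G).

2

A width-2 tree decomposition is:
Bags: B1 = {3, 4, 5}  B2 = {1, 3, 5}  B3 = {1, 3, 6}  B4 = {2, 3, 6}
Tree: B1–B2, B2–B3, B3–B4
Each bag holds 3 vertices, so the decomposition has width 2, which upper-bounds the treewidth. The edges 3–4–5–1–6–2–3 form a cycle, so G is not a tree and its treewidth is at least 2. The upper and lower bounds meet at 2, so that is the treewidth.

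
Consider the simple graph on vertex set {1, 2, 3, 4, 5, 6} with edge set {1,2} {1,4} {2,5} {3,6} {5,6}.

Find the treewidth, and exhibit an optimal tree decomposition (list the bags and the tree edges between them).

The largest bag has 2 vertices, giving width 1; this decomposition certifies tw(G) ≤ 1. Since G has at least one edge (e.g. 3–6), it is not an edgeless graph, so tw(G) ≥ 1. The upper and lower bounds meet at 1, so that is the treewidth.

Treewidth 1.
One optimal decomposition is:
Bags: B1 = {3, 6}  B2 = {5, 6}  B3 = {2, 5}  B4 = {1, 2}  B5 = {1, 4}
Tree: B1–B2, B2–B3, B3–B4, B4–B5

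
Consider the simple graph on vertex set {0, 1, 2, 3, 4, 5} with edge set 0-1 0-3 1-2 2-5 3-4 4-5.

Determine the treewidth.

2

A width-2 tree decomposition is:
Bags: B1 = {0, 3, 4}  B2 = {0, 1, 4}  B3 = {1, 2, 4}  B4 = {2, 4, 5}
Tree: B1–B2, B2–B3, B3–B4
Each bag holds 3 vertices, so the decomposition has width 2, which upper-bounds the treewidth. Since 4–3–0–1–2–5–4 is a cycle in G, G is not acyclic. Forests are exactly the graphs of treewidth ≤ 1, so tw(G) ≥ 2. Therefore the treewidth is 2.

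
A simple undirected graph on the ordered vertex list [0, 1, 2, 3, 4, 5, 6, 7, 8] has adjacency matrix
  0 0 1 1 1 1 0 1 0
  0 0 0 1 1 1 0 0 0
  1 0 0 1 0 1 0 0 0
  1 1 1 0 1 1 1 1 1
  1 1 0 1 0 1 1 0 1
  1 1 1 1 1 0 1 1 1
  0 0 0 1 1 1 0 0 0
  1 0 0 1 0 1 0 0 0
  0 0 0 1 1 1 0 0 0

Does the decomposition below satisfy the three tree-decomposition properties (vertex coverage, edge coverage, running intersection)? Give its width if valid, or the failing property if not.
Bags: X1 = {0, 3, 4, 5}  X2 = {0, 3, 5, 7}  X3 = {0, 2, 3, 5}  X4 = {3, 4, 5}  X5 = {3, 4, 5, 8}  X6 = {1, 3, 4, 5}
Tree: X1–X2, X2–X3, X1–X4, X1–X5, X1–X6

A tree decomposition must satisfy three properties: every vertex lies in some bag; for every edge, both endpoints lie together in some bag; and for every vertex, the bags containing it form a connected subtree. Here vertex 6 appears in no bag, so the decomposition is invalid.

No — vertex 6 appears in no bag.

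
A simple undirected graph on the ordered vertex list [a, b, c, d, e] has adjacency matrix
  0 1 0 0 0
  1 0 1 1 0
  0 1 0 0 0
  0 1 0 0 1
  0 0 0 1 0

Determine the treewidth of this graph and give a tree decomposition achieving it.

Each bag holds 2 vertices, so the decomposition has width 1, which upper-bounds the treewidth. Any graph with an edge has treewidth ≥ 1, and G has the edge a–b. The upper and lower bounds meet at 1, so that is the treewidth.

Treewidth 1.
One such decomposition:
Bags: B1 = {a, b}  B2 = {b, d}  B3 = {d, e}  B4 = {b, c}
Tree: B1–B2, B2–B3, B1–B4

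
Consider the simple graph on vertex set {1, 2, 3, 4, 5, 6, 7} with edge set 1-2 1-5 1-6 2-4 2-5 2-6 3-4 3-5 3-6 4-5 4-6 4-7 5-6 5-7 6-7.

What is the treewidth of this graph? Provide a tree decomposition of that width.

Treewidth 3.
Bags: B1 = {4, 5, 6, 7}  B2 = {2, 4, 5, 6}  B3 = {1, 2, 5, 6}  B4 = {3, 4, 5, 6}
Tree: B1–B2, B2–B3, B1–B4

The largest bag has 4 vertices, giving width 3; this decomposition certifies tw(G) ≤ 3. On the other hand G contains the 4-clique {1, 2, 5, 6}. A clique must lie in a single bag of any decomposition, so no decomposition can have width below 3. Hence tw(G) = 3 exactly.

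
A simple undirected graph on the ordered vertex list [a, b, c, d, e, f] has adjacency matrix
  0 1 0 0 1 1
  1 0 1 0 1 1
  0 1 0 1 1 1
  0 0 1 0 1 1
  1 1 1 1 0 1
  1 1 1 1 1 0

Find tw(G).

A width-3 tree decomposition is:
Bags: B1 = {a, b, e, f}  B2 = {b, c, e, f}  B3 = {c, d, e, f}
Tree: B1–B2, B2–B3
The largest bag has 4 vertices, giving width 3; this decomposition certifies tw(G) ≤ 3. Conversely, {c, d, e, f} is a clique of size 4, and the vertices of any clique must share a bag in every tree decomposition; so some bag has ≥ 4 vertices and tw(G) ≥ 3. Combining the bounds, tw(G) = 3.

3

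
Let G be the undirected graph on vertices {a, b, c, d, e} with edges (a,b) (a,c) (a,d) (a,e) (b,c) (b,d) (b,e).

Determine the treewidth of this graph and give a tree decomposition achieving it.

Each bag holds 3 vertices, so the decomposition has width 2, which upper-bounds the treewidth. For the lower bound, the 3 vertices {a, b, d} are pairwise adjacent, and any tree decomposition puts a clique entirely inside one bag — forcing width ≥ 2. Combining the bounds, tw(G) = 2.

Treewidth 2.
One optimal decomposition is:
Bags: B1 = {a, b, d}  B2 = {a, b, e}  B3 = {a, b, c}
Tree: B1–B2, B2–B3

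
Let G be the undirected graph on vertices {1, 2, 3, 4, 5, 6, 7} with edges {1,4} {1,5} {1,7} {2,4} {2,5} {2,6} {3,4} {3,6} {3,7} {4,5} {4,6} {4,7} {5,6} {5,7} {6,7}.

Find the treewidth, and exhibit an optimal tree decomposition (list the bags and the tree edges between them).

The largest bag has 4 vertices, giving width 3; this decomposition certifies tw(G) ≤ 3. On the other hand G contains the 4-clique {3, 4, 6, 7}. A clique must lie in a single bag of any decomposition, so no decomposition can have width below 3. The upper and lower bounds meet at 3, so that is the treewidth.

Treewidth 3.
One optimal decomposition is:
Bags: B1 = {3, 4, 6, 7}  B2 = {4, 5, 6, 7}  B3 = {2, 4, 5, 6}  B4 = {1, 4, 5, 7}
Tree: B1–B2, B2–B3, B2–B4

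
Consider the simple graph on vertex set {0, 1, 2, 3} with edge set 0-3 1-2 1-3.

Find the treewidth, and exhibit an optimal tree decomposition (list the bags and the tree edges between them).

The largest bag has 2 vertices, giving width 1; this decomposition certifies tw(G) ≤ 1. Since G has at least one edge (e.g. 0–3), it is not an edgeless graph, so tw(G) ≥ 1. Hence tw(G) = 1 exactly.

Treewidth 1.
Bags: B1 = {0, 3}  B2 = {1, 3}  B3 = {1, 2}
Tree: B1–B2, B2–B3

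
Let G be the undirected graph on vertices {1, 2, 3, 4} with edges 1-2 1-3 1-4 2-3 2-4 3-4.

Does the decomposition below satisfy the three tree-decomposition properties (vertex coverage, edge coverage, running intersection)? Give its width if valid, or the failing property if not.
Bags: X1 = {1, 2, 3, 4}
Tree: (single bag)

Vertex coverage: the bags together contain {1, 2, 3, 4}, the full vertex set. Edge coverage: each edge of G has both endpoints in at least one bag. Running intersection: for every vertex, the bags containing it form a connected subtree. All three properties hold, so this is a valid tree decomposition of width max|bag| − 1 = 3, and hence tw(G) ≤ 3.

Yes; width 3.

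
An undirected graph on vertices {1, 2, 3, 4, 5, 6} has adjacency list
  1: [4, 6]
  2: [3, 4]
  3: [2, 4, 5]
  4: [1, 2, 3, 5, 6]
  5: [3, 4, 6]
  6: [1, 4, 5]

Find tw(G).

A width-2 tree decomposition is:
Bags: B1 = {3, 4, 5}  B2 = {2, 3, 4}  B3 = {4, 5, 6}  B4 = {1, 4, 6}
Tree: B1–B2, B1–B3, B3–B4
The largest bag has 3 vertices, giving width 2; this decomposition certifies tw(G) ≤ 2. Conversely, {1, 4, 6} is a clique of size 3, and the vertices of any clique must share a bag in every tree decomposition; so some bag has ≥ 3 vertices and tw(G) ≥ 2. Hence tw(G) = 2 exactly.

2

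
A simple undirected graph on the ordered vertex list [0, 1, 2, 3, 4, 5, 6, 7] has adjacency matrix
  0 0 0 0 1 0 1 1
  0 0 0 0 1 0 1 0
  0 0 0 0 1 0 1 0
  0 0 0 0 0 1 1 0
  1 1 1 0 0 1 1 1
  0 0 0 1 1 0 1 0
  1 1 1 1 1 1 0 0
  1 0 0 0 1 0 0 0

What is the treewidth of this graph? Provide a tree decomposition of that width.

Treewidth 2.
One optimal decomposition is:
Bags: B1 = {0, 4, 6}  B2 = {2, 4, 6}  B3 = {4, 5, 6}  B4 = {1, 4, 6}  B5 = {0, 4, 7}  B6 = {3, 5, 6}
Tree: B1–B2, B2–B3, B1–B4, B1–B5, B3–B6

The largest bag has 3 vertices, giving width 2; this decomposition certifies tw(G) ≤ 2. On the other hand G contains the 3-clique {3, 5, 6}. A clique must lie in a single bag of any decomposition, so no decomposition can have width below 2. Combining the bounds, tw(G) = 2.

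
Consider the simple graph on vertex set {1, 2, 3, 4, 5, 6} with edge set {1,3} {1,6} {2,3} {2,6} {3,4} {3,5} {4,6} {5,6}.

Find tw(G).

2

A width-2 tree decomposition is:
Bags: B1 = {1, 3, 6}  B2 = {2, 3, 6}  B3 = {3, 4, 6}  B4 = {3, 5, 6}
Tree: B1–B2, B2–B3, B3–B4
Each bag holds 3 vertices, so the decomposition has width 2, which upper-bounds the treewidth. The edges 1–6–2–3–1 form a cycle, so G is not a tree and its treewidth is at least 2. Hence tw(G) = 2 exactly.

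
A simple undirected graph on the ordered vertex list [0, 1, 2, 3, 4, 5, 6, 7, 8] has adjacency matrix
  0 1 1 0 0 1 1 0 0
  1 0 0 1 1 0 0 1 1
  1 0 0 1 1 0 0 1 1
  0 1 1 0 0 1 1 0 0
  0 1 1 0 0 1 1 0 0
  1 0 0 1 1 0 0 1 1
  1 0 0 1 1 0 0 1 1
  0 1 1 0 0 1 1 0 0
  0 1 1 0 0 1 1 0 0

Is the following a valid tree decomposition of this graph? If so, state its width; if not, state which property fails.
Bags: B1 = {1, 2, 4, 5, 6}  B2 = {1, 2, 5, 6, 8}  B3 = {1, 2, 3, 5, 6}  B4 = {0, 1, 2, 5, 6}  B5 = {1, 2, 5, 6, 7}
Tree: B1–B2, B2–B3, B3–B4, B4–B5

Vertex coverage: the bags together contain {0, 1, 2, 3, 4, 5, 6, 7, 8}, the full vertex set. Edge coverage: each edge of G has both endpoints in at least one bag. Running intersection: for every vertex, the bags containing it form a connected subtree. All three properties hold, so this is a valid tree decomposition of width max|bag| − 1 = 4, and hence tw(G) ≤ 4.

Yes; width 4.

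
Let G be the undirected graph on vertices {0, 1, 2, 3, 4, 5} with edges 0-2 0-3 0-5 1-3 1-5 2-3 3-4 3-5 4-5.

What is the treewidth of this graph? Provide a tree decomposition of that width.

Treewidth 2.
Bags: B1 = {3, 4, 5}  B2 = {1, 3, 5}  B3 = {0, 3, 5}  B4 = {0, 2, 3}
Tree: B1–B2, B1–B3, B3–B4

The largest bag has 3 vertices, giving width 2; this decomposition certifies tw(G) ≤ 2. For the lower bound, the 3 vertices {0, 2, 3} are pairwise adjacent, and any tree decomposition puts a clique entirely inside one bag — forcing width ≥ 2. Hence tw(G) = 2 exactly.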